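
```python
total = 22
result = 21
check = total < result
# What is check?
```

Trace:
`total = 22` → total = 22
`result = 21` → result = 21
`check = total < result` → check = False
So check = False

Answer: False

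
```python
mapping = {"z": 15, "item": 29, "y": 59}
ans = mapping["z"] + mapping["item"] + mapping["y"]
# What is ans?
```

Trace:
`mapping = {"z": 15, "item": 29, "y": 59}` → mapping = {'z': 15, 'item': 29, 'y': 59}
`ans = mapping["z"] + mapping["item"] + mapping["y"]` → ans = 103
So ans = 103

Answer: 103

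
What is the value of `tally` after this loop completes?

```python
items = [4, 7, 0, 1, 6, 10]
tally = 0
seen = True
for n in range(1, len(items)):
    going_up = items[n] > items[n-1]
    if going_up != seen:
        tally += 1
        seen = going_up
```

Count direction changes in [4, 7, 0, 1, 6, 10]
`tally` takes the values: 0 → 1 → 2

Answer: 2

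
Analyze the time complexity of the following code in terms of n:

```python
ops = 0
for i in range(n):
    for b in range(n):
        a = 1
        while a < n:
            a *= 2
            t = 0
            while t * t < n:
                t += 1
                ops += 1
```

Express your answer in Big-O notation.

Each loop level contributes: n × n × log n × √n. Multiplying the contributions gives O(n^2√n log n).

Answer: O(n^2√n log n)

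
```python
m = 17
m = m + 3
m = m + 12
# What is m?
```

Trace:
`m = 17` → m = 17
`m = m + 3` → m = 20
`m = m + 12` → m = 32
So m = 32

Answer: 32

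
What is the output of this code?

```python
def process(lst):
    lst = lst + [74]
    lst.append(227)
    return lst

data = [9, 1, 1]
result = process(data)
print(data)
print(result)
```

Key concept: rebinding parameter vs mutation.
Step by step:
`data = [9, 1, 1]` → data = [9, 1, 1]
`result = process(data)` → result = [9, 1, 1, 74, 227]
`print(data)` → prints [9, 1, 1]
`print(result)` → prints [9, 1, 1, 74, 227]

Answer:
[9, 1, 1]
[9, 1, 1, 74, 227]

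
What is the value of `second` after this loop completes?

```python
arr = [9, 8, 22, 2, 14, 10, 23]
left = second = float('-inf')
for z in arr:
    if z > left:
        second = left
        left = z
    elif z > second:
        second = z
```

Second largest (with repeats) in [9, 8, 22, 2, 14, 10, 23]
`second` takes the values: -inf → 8 → 9 → 14 → 22

Answer: 22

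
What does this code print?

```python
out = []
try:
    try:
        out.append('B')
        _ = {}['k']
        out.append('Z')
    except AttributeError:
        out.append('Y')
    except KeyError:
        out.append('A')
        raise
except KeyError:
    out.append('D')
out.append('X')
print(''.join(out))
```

Execution trace: 'B' (inner try body) → 'A' (inner except KeyError) → 'D' (outer except KeyError) → 'X' (after the try/except). Output: BADX

Answer: BADX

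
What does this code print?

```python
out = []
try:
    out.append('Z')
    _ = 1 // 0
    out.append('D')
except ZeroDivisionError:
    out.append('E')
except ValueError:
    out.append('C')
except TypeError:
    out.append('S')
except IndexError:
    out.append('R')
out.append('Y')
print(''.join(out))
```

Execution trace: 'Z' (try body) → 'E' (except ZeroDivisionError) → 'Y' (after the try/except). Output: ZEY

Answer: ZEY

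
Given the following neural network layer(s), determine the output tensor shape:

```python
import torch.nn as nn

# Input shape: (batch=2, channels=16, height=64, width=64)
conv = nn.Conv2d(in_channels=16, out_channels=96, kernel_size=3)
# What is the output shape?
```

Input: (2, 16, 64, 64) -> Output: (2, 96, 62, 62)

Answer: (2, 96, 62, 62)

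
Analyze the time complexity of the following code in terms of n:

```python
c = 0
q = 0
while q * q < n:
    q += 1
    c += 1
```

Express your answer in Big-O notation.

Each loop level contributes: √n. Multiplying the contributions gives O(√n).

Answer: O(√n)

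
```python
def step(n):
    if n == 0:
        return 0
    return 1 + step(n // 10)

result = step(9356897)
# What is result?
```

Count of digits of 9356897: 7

Answer: 7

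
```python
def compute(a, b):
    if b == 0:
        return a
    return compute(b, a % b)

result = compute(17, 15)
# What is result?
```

compute(17, 15) -> compute(15, 2) -> compute(2, 1) -> compute(1, 0) -> 1

Answer: 1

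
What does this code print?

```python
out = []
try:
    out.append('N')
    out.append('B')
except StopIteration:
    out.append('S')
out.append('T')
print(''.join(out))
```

Execution trace: 'N' (try body) → 'B' (try body, no exception) → 'T' (after the try/except). Output: NBT

Answer: NBT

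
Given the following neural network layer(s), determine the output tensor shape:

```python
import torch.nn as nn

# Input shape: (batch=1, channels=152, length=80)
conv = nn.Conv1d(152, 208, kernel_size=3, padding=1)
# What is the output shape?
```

Input: (1, 152, 80) -> Output: (1, 208, 80)

Answer: (1, 208, 80)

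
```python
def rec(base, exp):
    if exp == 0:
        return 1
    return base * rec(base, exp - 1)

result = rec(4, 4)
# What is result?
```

rec(4, 4) = 4 * 4 * 4 * 4 = 256

Answer: 256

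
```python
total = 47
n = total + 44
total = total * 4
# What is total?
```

Trace:
`total = 47` → total = 47
`n = total + 44` → n = 91
`total = total * 4` → total = 188
So total = 188

Answer: 188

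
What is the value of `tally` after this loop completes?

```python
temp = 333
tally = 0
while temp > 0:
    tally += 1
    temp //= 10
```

Count digits by repeated division by 10
`tally` takes the values: 0 → 1 → 2 → 3

Answer: 3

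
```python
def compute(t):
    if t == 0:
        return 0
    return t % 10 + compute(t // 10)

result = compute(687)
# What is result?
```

Sum of digits of 687: 7 + 8 + 6 = 21

Answer: 21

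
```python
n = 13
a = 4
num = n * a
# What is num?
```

Trace:
`n = 13` → n = 13
`a = 4` → a = 4
`num = n * a` → num = 52
So num = 52

Answer: 52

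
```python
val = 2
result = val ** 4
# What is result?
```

Trace:
`val = 2` → val = 2
`result = val ** 4` → result = 16
So result = 16

Answer: 16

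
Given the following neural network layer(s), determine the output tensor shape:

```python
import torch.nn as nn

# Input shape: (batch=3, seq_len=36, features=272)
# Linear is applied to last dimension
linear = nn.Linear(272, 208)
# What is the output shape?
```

Input: (3, 36, 272) -> Output: (3, 36, 208)

Answer: (3, 36, 208)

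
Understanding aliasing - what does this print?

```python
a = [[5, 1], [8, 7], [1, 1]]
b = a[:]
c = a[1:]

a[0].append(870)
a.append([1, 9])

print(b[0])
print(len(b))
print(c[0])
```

Key concept: slice with nested mutation.
Step by step:
`a = [[5, 1], [8, 7], [1, 1]]` → a = [[5, 1], [8, 7], [1, 1]]
`b = a[:]` → b = [[5, 1], [8, 7], [1, 1]]
`c = a[1:]` → c = [[8, 7], [1, 1]]
`a[0].append(870)` → a = [[5, 1, 870], [8, 7], [1, 1]]; b = [[5, 1, 870], [8, 7], [1, 1]]
`a.append([1, 9])` → a = [[5, 1, 870], [8, 7], [1, 1], [1, 9]]
`print(b[0])` → prints [5, 1, 870]
`print(len(b))` → prints 3
`print(c[0])` → prints [8, 7]

Answer:
[5, 1, 870]
3
[8, 7]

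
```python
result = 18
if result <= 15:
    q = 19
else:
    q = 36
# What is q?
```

Trace:
`result = 18` → result = 18
`if result <= 15: ...` → result <= 15 is False, take else branch → q = 36
So q = 36

Answer: 36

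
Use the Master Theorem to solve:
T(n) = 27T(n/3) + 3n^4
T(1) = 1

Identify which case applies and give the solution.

a=27, b=3, f(n)=3n^4. log_3(27) = 3. Since c=4 > 3 and the regularity condition holds (27(n/3)^4 = (27/3^4)n^4 with 27/3^4 < 1), Case 3 applies: T(n) = Θ(f(n)) = O(n^4).

Answer: O(n^4) - Case 3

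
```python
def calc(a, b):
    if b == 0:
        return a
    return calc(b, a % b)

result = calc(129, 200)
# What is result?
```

calc(129, 200) -> calc(200, 129) -> calc(129, 71) -> calc(71, 58) -> calc(58, 13) -> calc(13, 6) -> calc(6, 1) -> calc(1, 0) -> 1

Answer: 1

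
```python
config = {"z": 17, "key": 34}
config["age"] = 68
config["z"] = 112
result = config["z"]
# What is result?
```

Trace:
`config = {"z": 17, "key": 34}` → config = {'z': 17, 'key': 34}
`config["age"] = 68` → config = {'z': 17, 'key': 34, 'age': 68}
`config["z"] = 112` → config = {'z': 112, 'key': 34, 'age': 68}
`result = config["z"]` → result = 112
So result = 112

Answer: 112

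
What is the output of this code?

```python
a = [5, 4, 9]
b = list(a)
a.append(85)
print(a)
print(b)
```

Key concept: list() constructor creates copy.
Step by step:
`a = [5, 4, 9]` → a = [5, 4, 9]
`b = list(a)` → b = [5, 4, 9]
`a.append(85)` → a = [5, 4, 9, 85]
`print(a)` → prints [5, 4, 9, 85]
`print(b)` → prints [5, 4, 9]

Answer:
[5, 4, 9, 85]
[5, 4, 9]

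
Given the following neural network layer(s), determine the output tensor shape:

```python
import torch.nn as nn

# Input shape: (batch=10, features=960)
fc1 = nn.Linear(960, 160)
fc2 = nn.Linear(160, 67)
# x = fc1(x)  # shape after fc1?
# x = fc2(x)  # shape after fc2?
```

Input: (10, 960) -> after fc1: (10, 160) -> Output: (10, 67)

Answer: (10, 67)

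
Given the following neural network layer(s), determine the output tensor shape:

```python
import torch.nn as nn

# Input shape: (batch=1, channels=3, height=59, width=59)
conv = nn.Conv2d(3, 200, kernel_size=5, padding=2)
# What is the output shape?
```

Input: (1, 3, 59, 59) -> Output: (1, 200, 59, 59)

Answer: (1, 200, 59, 59)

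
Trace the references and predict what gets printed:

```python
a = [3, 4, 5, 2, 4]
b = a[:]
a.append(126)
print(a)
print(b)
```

Key concept: slice [:] creates copy.
Step by step:
`a = [3, 4, 5, 2, 4]` → a = [3, 4, 5, 2, 4]
`b = a[:]` → b = [3, 4, 5, 2, 4]
`a.append(126)` → a = [3, 4, 5, 2, 4, 126]
`print(a)` → prints [3, 4, 5, 2, 4, 126]
`print(b)` → prints [3, 4, 5, 2, 4]

Answer:
[3, 4, 5, 2, 4, 126]
[3, 4, 5, 2, 4]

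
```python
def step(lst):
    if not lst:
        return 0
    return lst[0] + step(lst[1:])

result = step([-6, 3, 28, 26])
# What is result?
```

(-6) + 3 + 28 + 26 + 0 = 51

Answer: 51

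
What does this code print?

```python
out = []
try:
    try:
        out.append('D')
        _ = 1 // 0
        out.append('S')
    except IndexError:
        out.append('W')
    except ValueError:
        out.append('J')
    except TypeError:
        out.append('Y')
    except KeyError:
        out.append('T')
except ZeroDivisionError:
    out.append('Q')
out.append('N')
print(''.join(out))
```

Execution trace: 'D' (try body) → 'Q' (outer except ZeroDivisionError) → 'N' (after the try/except). Output: DQN

Answer: DQN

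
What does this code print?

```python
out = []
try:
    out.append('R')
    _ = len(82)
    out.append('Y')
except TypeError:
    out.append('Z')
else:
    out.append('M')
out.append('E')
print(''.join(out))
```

Execution trace: 'R' (try body) → 'Z' (except TypeError) → 'E' (after the try/except). Output: RZE

Answer: RZE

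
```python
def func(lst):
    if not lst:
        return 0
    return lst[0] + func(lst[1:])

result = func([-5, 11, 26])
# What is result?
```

(-5) + 11 + 26 + 0 = 32

Answer: 32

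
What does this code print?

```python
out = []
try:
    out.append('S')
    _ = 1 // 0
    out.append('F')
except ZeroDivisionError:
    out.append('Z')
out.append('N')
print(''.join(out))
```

Execution trace: 'S' (try body) → 'Z' (except ZeroDivisionError) → 'N' (after the try/except). Output: SZN

Answer: SZN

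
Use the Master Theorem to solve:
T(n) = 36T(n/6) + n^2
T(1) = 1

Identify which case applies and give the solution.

a=36, b=6, f(n)=n^2. log_6(36) = 2. Since c=2 = 2, Case 2 applies: T(n) = Θ(n^log_b(a) · log n) = O(n^2 log n).

Answer: O(n^2 log n) - Case 2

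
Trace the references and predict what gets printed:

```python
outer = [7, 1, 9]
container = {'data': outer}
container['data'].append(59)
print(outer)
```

Key concept: dict holds reference to list.
Step by step:
`outer = [7, 1, 9]` → outer = [7, 1, 9]
`container = {'data': outer}` → container = {'data': [7, 1, 9]}
`container['data'].append(59)` → outer = [7, 1, 9, 59]; container = {'data': [7, 1, 9, 59]}
`print(outer)` → prints [7, 1, 9, 59]

Answer: [7, 1, 9, 59]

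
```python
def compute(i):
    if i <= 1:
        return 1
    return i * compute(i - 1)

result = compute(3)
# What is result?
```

compute(3) = 3 * 2 * 1 = 6

Answer: 6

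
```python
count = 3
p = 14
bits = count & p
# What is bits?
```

Trace:
`count = 3` → count = 3
`p = 14` → p = 14
`bits = count & p` → bits = 2
So bits = 2

Answer: 2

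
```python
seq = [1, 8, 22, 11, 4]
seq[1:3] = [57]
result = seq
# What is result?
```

Trace:
`seq = [1, 8, 22, 11, 4]` → seq = [1, 8, 22, 11, 4]
`seq[1:3] = [57]` → seq = [1, 57, 11, 4]
`result = seq` → result = [1, 57, 11, 4]
So result = [1, 57, 11, 4]

Answer: [1, 57, 11, 4]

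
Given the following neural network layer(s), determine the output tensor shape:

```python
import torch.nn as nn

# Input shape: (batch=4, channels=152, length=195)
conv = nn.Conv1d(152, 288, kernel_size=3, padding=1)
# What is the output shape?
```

Input: (4, 152, 195) -> Output: (4, 288, 195)

Answer: (4, 288, 195)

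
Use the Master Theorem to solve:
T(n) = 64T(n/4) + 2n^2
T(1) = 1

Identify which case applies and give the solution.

a=64, b=4, f(n)=2n^2. log_4(64) = 3. Since c=2 < 3, Case 1 applies: T(n) = Θ(n^log_b(a)) = O(n^3).

Answer: O(n^3) - Case 1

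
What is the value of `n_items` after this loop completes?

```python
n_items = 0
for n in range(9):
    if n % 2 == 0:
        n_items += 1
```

Count numbers divisible by 2 in range(9)
`n_items` takes the values: 0 → 1 → 2 → 3 → 4 → 5

Answer: 5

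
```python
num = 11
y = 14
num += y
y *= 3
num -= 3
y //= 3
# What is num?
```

Trace:
`num = 11` → num = 11
`y = 14` → y = 14
`num += y` → num = 25
`y *= 3` → y = 42
`num -= 3` → num = 22
`y //= 3` → y = 14
So num = 22

Answer: 22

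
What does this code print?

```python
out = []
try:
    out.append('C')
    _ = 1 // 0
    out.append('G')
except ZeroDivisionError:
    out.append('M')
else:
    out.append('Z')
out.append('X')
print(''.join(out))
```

Execution trace: 'C' (try body) → 'M' (except ZeroDivisionError) → 'X' (after the try/except). Output: CMX

Answer: CMX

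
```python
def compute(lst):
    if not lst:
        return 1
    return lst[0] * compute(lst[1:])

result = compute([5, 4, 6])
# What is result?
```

Product over [5, 4, 6] = 5 * 4 * 6 = 120

Answer: 120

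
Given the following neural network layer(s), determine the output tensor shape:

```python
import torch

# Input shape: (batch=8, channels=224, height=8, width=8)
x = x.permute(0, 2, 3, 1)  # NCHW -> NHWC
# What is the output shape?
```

Input: (8, 224, 8, 8) -> Output: (8, 8, 8, 224)

Answer: (8, 8, 8, 224)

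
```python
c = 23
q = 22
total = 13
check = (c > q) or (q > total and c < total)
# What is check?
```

Trace:
`c = 23` → c = 23
`q = 22` → q = 22
`total = 13` → total = 13
`check = (c > q) or (q > total and c < total)` → check = True
So check = True

Answer: True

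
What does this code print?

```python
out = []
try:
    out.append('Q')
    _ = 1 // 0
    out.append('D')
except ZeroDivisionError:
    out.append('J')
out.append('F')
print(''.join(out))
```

Execution trace: 'Q' (try body) → 'J' (except ZeroDivisionError) → 'F' (after the try/except). Output: QJF

Answer: QJF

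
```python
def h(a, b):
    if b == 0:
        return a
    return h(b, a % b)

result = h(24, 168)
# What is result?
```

h(24, 168) -> h(168, 24) -> h(24, 0) -> 24

Answer: 24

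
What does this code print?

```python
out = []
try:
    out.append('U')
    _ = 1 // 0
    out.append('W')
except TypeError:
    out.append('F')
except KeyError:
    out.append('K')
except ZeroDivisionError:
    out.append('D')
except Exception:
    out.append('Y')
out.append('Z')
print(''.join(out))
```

Execution trace: 'U' (try body) → 'D' (except ZeroDivisionError) → 'Z' (after the try/except). Output: UDZ

Answer: UDZ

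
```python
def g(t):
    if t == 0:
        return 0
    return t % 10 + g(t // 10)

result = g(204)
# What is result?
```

Sum of digits of 204: 4 + 0 + 2 = 6

Answer: 6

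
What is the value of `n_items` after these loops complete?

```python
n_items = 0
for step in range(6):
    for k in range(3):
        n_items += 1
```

6 * 3 = 18
`n_items` takes the values: 0 → 1 → 2 → 3 → 4 → 5 → 6 → 7 → 8 → 9 → 10 → 11 → 12 → 13 → 14 → 15 → 16 → 17 → 18

Answer: 18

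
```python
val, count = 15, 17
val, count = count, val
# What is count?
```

Trace:
`val, count = 15, 17` → val = 15; count = 17
`val, count = count, val` → val = 17; count = 15
So count = 15

Answer: 15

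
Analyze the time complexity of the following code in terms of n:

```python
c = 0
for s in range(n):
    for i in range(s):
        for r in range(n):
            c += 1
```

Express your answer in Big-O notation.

Each loop level contributes: n × n × n. Multiplying the contributions gives O(n^3).

Answer: O(n^3)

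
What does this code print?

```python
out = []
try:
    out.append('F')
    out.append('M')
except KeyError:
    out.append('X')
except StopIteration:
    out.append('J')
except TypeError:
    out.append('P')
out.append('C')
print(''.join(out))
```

Execution trace: 'F' (try body) → 'M' (try body, no exception) → 'C' (after the try/except). Output: FMC

Answer: FMC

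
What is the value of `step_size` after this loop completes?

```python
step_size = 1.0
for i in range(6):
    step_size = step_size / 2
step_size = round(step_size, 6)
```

Halving LR 6 times: 1 / 2^6
`step_size` takes the values: 1.0 → 0.5 → 0.25 → 0.125 → 0.0625 → 0.03125 → 0.015625

Answer: 0.015625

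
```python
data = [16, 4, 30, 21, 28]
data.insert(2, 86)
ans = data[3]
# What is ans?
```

Trace:
`data = [16, 4, 30, 21, 28]` → data = [16, 4, 30, 21, 28]
`data.insert(2, 86)` → data = [16, 4, 86, 30, 21, 28]
`ans = data[3]` → ans = 30
So ans = 30

Answer: 30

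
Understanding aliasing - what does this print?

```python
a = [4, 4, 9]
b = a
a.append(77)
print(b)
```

Key concept: basic list aliasing.
Step by step:
`a = [4, 4, 9]` → a = [4, 4, 9]
`b = a` → b = [4, 4, 9] (same object as a)
`a.append(77)` → a = [4, 4, 9, 77] (same object as b); b = [4, 4, 9, 77] (same object as a)
`print(b)` → prints [4, 4, 9, 77]

Answer: [4, 4, 9, 77]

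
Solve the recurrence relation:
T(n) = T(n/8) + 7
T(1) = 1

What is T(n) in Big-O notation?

Each step divides n by 8 and adds 7. After log_8(n) steps we reach T(1)=1. So T(n) = 7·log_8(n) + 1 = O(log n).

Answer: O(log n)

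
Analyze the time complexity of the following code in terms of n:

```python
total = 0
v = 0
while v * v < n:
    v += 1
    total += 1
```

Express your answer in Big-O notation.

Each loop level contributes: √n. Multiplying the contributions gives O(√n).

Answer: O(√n)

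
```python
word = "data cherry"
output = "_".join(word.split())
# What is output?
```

Trace:
`word = "data cherry"` → word = 'data cherry'
`output = "_".join(word.split())` → output = 'data_cherry'
So output = 'data_cherry'

Answer: 'data_cherry'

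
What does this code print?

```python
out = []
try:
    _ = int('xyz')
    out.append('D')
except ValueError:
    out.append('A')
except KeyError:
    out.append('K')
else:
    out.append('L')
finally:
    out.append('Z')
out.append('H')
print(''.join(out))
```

Execution trace: 'A' (except ValueError) → 'Z' (finally) → 'H' (after the try/except). Output: AZH

Answer: AZH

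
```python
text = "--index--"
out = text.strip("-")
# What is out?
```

Trace:
`text = "--index--"` → text = '--index--'
`out = text.strip("-")` → out = 'index'
So out = 'index'

Answer: 'index'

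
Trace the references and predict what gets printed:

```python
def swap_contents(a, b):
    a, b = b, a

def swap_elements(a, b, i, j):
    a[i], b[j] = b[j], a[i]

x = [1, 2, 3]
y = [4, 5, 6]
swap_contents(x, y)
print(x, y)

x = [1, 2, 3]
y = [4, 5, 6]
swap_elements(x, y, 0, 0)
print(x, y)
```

Key concept: parameter rebinding vs mutation.
Step by step:
`x = [1, 2, 3]` → x = [1, 2, 3]
`y = [4, 5, 6]` → y = [4, 5, 6]
`swap_contents(x, y)` → no visible change to tracked variables
`print(x, y)` → prints [1, 2, 3] [4, 5, 6]
`x = [1, 2, 3]` → x = [1, 2, 3]
`y = [4, 5, 6]` → y = [4, 5, 6]
`swap_elements(x, y, 0, 0)` → x = [4, 2, 3]; y = [1, 5, 6]
`print(x, y)` → prints [4, 2, 3] [1, 5, 6]

Answer:
[1, 2, 3] [4, 5, 6]
[4, 2, 3] [1, 5, 6]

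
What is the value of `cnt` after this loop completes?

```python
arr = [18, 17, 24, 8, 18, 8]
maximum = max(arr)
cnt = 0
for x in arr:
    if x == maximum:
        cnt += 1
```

Count of max value 24 in [18, 17, 24, 8, 18, 8]
`cnt` takes the values: 0 → 1

Answer: 1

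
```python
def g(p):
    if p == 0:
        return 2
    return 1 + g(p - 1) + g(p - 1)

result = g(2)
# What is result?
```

g(p) = 1 + 2·g(p-1), g(0)=2. Closed form: (2+1)·2^2 - 1 = 11.

Answer: 11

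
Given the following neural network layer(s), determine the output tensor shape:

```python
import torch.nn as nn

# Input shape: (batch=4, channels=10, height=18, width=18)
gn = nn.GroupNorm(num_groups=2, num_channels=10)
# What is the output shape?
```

Input: (4, 10, 18, 18) -> Output: (4, 10, 18, 18)

Answer: (4, 10, 18, 18)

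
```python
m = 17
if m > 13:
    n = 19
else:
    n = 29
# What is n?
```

Trace:
`m = 17` → m = 17
`if m > 13: ...` → m > 13 is True → n = 19
So n = 19

Answer: 19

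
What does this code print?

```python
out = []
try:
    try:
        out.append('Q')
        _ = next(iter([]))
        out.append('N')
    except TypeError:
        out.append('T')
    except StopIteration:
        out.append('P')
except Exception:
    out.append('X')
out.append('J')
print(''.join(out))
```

Execution trace: 'Q' (inner try body) → 'P' (inner except StopIteration) → 'J' (after the try/except). Output: QPJ

Answer: QPJ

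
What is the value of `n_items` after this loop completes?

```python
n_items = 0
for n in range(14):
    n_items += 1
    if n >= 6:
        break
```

Loop breaks when n reaches 6, n_items is 7
`n_items` takes the values: 0 → 1 → 2 → 3 → 4 → 5 → 6 → 7

Answer: 7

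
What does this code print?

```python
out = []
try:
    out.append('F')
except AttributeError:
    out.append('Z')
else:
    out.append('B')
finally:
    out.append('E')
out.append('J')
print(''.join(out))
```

Execution trace: 'F' (try body, no exception) → 'B' (else) → 'E' (finally) → 'J' (after the try/except). Output: FBEJ

Answer: FBEJ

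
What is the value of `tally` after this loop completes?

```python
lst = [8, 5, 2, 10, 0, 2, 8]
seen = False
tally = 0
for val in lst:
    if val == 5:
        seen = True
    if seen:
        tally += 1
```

Count elements after first 5 in [8, 5, 2, 10, 0, 2, 8]
`tally` takes the values: 0 → 1 → 2 → 3 → 4 → 5 → 6

Answer: 6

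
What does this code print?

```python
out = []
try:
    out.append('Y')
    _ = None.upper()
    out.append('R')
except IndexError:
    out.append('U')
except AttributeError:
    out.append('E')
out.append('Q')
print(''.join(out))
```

Execution trace: 'Y' (try body) → 'E' (except AttributeError) → 'Q' (after the try/except). Output: YEQ

Answer: YEQ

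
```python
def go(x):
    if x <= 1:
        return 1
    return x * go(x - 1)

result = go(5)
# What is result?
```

go(5) = 5 * 4 * 3 * 2 * 1 = 120

Answer: 120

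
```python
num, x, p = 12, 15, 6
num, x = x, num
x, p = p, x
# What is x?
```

Trace:
`num, x, p = 12, 15, 6` → num = 12; x = 15; p = 6
`num, x = x, num` → num = 15; x = 12
`x, p = p, x` → x = 6; p = 12
So x = 6

Answer: 6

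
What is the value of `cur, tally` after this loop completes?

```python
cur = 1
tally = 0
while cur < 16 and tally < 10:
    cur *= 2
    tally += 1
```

Double until >= 16 or 10 iterations
`cur, tally` takes the values: (1, 0) → (2, 0) → (2, 1) → (4, 1) → (4, 2) → (8, 2) → (8, 3) → (16, 3) → (16, 4)

Answer: 16, 4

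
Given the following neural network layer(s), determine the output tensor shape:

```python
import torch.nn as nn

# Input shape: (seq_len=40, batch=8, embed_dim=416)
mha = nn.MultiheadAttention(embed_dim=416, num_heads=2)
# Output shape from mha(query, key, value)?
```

Input: (40, 8, 416) -> Output: (40, 8, 416)

Answer: (40, 8, 416)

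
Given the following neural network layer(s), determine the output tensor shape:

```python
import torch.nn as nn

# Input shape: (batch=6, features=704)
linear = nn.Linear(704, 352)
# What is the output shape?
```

Input: (6, 704) -> Output: (6, 352)

Answer: (6, 352)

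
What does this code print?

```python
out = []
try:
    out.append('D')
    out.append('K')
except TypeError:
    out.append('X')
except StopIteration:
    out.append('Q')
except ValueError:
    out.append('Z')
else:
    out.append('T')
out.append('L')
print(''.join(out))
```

Execution trace: 'D' (try body) → 'K' (try body, no exception) → 'T' (else) → 'L' (after the try/except). Output: DKTL

Answer: DKTL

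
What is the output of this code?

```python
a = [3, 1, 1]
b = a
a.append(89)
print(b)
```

Key concept: basic list aliasing.
Step by step:
`a = [3, 1, 1]` → a = [3, 1, 1]
`b = a` → b = [3, 1, 1] (same object as a)
`a.append(89)` → a = [3, 1, 1, 89] (same object as b); b = [3, 1, 1, 89] (same object as a)
`print(b)` → prints [3, 1, 1, 89]

Answer: [3, 1, 1, 89]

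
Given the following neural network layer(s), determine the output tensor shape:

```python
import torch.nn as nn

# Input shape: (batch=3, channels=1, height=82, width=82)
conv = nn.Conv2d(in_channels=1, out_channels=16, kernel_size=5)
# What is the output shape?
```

Input: (3, 1, 82, 82) -> Output: (3, 16, 78, 78)

Answer: (3, 16, 78, 78)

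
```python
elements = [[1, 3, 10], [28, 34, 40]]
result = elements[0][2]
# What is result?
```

Trace:
`elements = [[1, 3, 10], [28, 34, 40]]` → elements = [[1, 3, 10], [28, 34, 40]]
`result = elements[0][2]` → result = 10
So result = 10

Answer: 10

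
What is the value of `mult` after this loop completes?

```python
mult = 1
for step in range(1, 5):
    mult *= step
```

4! = 24
`mult` takes the values: 1 → 2 → 6 → 24

Answer: 24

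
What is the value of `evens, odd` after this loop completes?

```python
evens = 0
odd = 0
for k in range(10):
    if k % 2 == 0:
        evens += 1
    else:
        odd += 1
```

Count evens and odds in range(10)
`evens, odd` takes the values: (0, 0) → (1, 0) → (1, 1) → (2, 1) → (2, 2) → (3, 2) → (3, 3) → (4, 3) → (4, 4) → (5, 4) → (5, 5)

Answer: 5, 5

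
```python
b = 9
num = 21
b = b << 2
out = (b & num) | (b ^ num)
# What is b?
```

Trace:
`b = 9` → b = 9
`num = 21` → num = 21
`b = b << 2` → b = 36
`out = (b & num) | (b ^ num)` → out = 53
So b = 36

Answer: 36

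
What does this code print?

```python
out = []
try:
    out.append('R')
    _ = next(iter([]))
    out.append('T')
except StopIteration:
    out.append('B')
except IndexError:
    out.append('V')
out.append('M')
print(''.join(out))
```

Execution trace: 'R' (try body) → 'B' (except StopIteration) → 'M' (after the try/except). Output: RBM

Answer: RBM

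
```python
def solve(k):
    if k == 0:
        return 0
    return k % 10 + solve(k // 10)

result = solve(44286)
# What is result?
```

Sum of digits of 44286: 6 + 8 + 2 + 4 + 4 = 24

Answer: 24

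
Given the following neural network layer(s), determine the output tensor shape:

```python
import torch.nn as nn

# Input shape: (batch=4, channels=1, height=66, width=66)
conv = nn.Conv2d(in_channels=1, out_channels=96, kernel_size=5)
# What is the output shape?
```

Input: (4, 1, 66, 66) -> Output: (4, 96, 62, 62)

Answer: (4, 96, 62, 62)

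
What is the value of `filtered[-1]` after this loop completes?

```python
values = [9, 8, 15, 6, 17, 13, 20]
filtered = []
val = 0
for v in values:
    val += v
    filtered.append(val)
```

Cumulative sum ends at 88
`filtered` takes the values: [] → [9] → [9, 17] → [9, 17, 32] → [9, 17, 32, 38] → [9, 17, 32, 38, 55] → [9, 17, 32, 38, 55, 68] → [9, 17, 32, 38, 55, 68, 88]
So `filtered[-1]` = 88

Answer: 88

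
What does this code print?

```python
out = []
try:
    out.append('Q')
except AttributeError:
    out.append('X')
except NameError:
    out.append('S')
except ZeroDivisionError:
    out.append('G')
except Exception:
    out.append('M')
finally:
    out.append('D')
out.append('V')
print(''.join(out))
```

Execution trace: 'Q' (try body, no exception) → 'D' (finally) → 'V' (after the try/except). Output: QDV

Answer: QDV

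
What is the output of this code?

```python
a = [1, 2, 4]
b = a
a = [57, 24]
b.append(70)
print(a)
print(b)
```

Key concept: rebinding vs mutation: a is rebound to a new list, b still points at the original.
Step by step:
`a = [1, 2, 4]` → a = [1, 2, 4]
`b = a` → b = [1, 2, 4] (same object as a)
`a = [57, 24]` → a = [57, 24]
`b.append(70)` → b = [1, 2, 4, 70]
`print(a)` → prints [57, 24]
`print(b)` → prints [1, 2, 4, 70]

Answer:
[57, 24]
[1, 2, 4, 70]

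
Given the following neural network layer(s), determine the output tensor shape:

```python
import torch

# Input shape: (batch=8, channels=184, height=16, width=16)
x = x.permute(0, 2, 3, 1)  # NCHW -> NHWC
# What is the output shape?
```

Input: (8, 184, 16, 16) -> Output: (8, 16, 16, 184)

Answer: (8, 16, 16, 184)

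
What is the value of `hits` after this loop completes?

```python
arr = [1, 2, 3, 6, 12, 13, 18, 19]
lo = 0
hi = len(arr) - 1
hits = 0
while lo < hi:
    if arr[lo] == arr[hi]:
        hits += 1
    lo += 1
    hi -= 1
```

Count matching pairs from ends
`hits` takes the values: 0

Answer: 0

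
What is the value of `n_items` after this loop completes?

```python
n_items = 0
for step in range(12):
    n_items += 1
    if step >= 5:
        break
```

Loop breaks when step reaches 5, n_items is 6
`n_items` takes the values: 0 → 1 → 2 → 3 → 4 → 5 → 6

Answer: 6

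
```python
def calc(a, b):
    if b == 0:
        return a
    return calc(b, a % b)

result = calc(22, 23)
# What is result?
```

calc(22, 23) -> calc(23, 22) -> calc(22, 1) -> calc(1, 0) -> 1

Answer: 1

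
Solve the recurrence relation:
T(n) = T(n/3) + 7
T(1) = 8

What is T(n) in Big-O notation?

Each step divides n by 3 and adds 7. After log_3(n) steps we reach T(1)=8. So T(n) = 7·log_3(n) + 8 = O(log n).

Answer: O(log n)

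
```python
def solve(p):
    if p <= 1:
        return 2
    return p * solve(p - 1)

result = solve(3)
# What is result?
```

solve(3) = 3 * 2 * 2 = 12

Answer: 12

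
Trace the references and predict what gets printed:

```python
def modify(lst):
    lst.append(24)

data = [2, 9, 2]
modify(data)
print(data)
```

Key concept: function modifies passed list.
Step by step:
`data = [2, 9, 2]` → data = [2, 9, 2]
`modify(data)` → data = [2, 9, 2, 24]
`print(data)` → prints [2, 9, 2, 24]

Answer: [2, 9, 2, 24]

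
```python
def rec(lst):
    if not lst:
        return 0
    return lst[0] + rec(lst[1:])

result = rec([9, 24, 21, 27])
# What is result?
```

9 + 24 + 21 + 27 + 0 = 81

Answer: 81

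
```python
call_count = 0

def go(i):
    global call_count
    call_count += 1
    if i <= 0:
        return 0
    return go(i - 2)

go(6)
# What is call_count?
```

Linear recursion stepping by 2: 4 calls from i=6 down to ≤0.

Answer: 4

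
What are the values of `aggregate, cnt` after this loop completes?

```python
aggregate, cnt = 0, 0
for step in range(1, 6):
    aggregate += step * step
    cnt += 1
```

Sum of squares and count
`aggregate, cnt` takes the values: (0, 0) → (1, 0) → (1, 1) → (5, 1) → (5, 2) → (14, 2) → (14, 3) → (30, 3) → (30, 4) → (55, 4) → (55, 5)

Answer: 55, 5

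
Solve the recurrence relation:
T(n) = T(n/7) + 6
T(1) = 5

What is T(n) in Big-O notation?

Each step divides n by 7 and adds 6. After log_7(n) steps we reach T(1)=5. So T(n) = 6·log_7(n) + 5 = O(log n).

Answer: O(log n)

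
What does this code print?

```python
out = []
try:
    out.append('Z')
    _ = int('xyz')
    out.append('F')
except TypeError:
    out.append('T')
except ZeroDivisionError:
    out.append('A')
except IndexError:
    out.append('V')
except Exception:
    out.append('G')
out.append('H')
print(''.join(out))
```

Execution trace: 'Z' (try body) → 'G' (except Exception) → 'H' (after the try/except). Output: ZGH

Answer: ZGH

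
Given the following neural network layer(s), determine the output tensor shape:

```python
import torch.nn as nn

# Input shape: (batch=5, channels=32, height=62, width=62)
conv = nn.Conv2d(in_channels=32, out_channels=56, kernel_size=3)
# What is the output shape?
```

Input: (5, 32, 62, 62) -> Output: (5, 56, 60, 60)

Answer: (5, 56, 60, 60)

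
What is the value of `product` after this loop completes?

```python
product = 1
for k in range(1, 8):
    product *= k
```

7! = 5040
`product` takes the values: 1 → 2 → 6 → 24 → 120 → 720 → 5040

Answer: 5040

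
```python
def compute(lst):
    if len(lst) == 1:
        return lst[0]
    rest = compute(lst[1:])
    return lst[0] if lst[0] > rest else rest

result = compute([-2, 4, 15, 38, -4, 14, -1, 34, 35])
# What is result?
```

Recursive max over [-2, 4, 15, 38, -4, 14, -1, 34, 35] = 38

Answer: 38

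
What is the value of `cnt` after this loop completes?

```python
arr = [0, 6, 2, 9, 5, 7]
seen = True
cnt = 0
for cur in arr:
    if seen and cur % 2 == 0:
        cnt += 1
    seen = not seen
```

Count even values at even positions
`cnt` takes the values: 0 → 1 → 2

Answer: 2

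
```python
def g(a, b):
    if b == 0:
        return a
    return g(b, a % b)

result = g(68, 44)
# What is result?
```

g(68, 44) -> g(44, 24) -> g(24, 20) -> g(20, 4) -> g(4, 0) -> 4

Answer: 4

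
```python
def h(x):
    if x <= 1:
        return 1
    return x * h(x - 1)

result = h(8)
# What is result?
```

h(8) = 8 * 7 * 6 * 5 * 4 * 3 * 2 * 1 = 40320

Answer: 40320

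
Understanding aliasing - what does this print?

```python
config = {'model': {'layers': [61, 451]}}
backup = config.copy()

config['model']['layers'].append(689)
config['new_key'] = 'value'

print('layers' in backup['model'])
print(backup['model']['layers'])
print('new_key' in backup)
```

Key concept: shallow copy gotcha with nested dict.
Step by step:
`config = {'model': {'layers': [61, 451]}}` → config = {'model': {'layers': [61, 451]}}
`backup = config.copy()` → backup = {'model': {'layers': [61, 451]}}
`config['model']['layers'].append(689)` → config = {'model': {'layers': [61, 451, 689]}}; backup = {'model': {'layers': [61, 451, 689]}}
`config['new_key'] = 'value'` → config = {'model': {'layers': [61, 451, 689]}, 'new_key': 'value'}
`print('layers' in backup['model'])` → prints True
`print(backup['model']['layers'])` → prints [61, 451, 689]
`print('new_key' in backup)` → prints False

Answer:
True
[61, 451, 689]
False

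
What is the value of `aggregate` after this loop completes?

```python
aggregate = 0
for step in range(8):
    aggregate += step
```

Sum of 0 to 7 = 28
`aggregate` takes the values: 0 → 1 → 3 → 6 → 10 → 15 → 21 → 28

Answer: 28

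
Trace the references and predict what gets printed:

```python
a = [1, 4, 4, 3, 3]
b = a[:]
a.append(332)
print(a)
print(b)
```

Key concept: slice [:] creates copy.
Step by step:
`a = [1, 4, 4, 3, 3]` → a = [1, 4, 4, 3, 3]
`b = a[:]` → b = [1, 4, 4, 3, 3]
`a.append(332)` → a = [1, 4, 4, 3, 3, 332]
`print(a)` → prints [1, 4, 4, 3, 3, 332]
`print(b)` → prints [1, 4, 4, 3, 3]

Answer:
[1, 4, 4, 3, 3, 332]
[1, 4, 4, 3, 3]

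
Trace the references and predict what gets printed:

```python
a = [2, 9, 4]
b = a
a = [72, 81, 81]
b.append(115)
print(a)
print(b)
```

Key concept: rebinding vs mutation: a is rebound to a new list, b still points at the original.
Step by step:
`a = [2, 9, 4]` → a = [2, 9, 4]
`b = a` → b = [2, 9, 4] (same object as a)
`a = [72, 81, 81]` → a = [72, 81, 81]
`b.append(115)` → b = [2, 9, 4, 115]
`print(a)` → prints [72, 81, 81]
`print(b)` → prints [2, 9, 4, 115]

Answer:
[72, 81, 81]
[2, 9, 4, 115]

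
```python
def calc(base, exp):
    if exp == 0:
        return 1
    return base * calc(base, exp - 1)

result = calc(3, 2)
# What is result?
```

calc(3, 2) = 3 * 3 = 9

Answer: 9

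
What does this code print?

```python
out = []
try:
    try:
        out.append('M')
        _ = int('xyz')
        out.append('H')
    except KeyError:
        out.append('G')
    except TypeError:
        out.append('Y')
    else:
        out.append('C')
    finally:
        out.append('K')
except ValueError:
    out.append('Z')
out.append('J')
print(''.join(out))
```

Execution trace: 'M' (try body) → 'K' (finally) → 'Z' (outer except ValueError) → 'J' (after the try/except). Output: MKZJ

Answer: MKZJ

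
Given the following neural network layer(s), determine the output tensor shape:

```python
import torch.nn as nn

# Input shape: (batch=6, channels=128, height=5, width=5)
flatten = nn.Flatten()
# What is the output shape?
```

Input: (6, 128, 5, 5) -> Output: (6, 3200)

Answer: (6, 3200)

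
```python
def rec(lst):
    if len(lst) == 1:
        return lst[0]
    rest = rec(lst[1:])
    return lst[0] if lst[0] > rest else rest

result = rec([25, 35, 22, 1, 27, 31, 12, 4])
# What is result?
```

Recursive max over [25, 35, 22, 1, 27, 31, 12, 4] = 35

Answer: 35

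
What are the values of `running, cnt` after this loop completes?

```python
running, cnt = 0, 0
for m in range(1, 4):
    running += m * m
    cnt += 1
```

Sum of squares and count
`running, cnt` takes the values: (0, 0) → (1, 0) → (1, 1) → (5, 1) → (5, 2) → (14, 2) → (14, 3)

Answer: 14, 3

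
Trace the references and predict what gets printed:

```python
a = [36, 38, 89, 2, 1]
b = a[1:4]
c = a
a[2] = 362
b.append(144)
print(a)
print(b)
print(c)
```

Key concept: slice vs alias.
Step by step:
`a = [36, 38, 89, 2, 1]` → a = [36, 38, 89, 2, 1]
`b = a[1:4]` → b = [38, 89, 2]
`c = a` → c = [36, 38, 89, 2, 1] (same object as a)
`a[2] = 362` → a = [36, 38, 362, 2, 1] (same object as c); c = [36, 38, 362, 2, 1] (same object as a)
`b.append(144)` → b = [38, 89, 2, 144]
`print(a)` → prints [36, 38, 362, 2, 1]
`print(b)` → prints [38, 89, 2, 144]
`print(c)` → prints [36, 38, 362, 2, 1]

Answer:
[36, 38, 362, 2, 1]
[38, 89, 2, 144]
[36, 38, 362, 2, 1]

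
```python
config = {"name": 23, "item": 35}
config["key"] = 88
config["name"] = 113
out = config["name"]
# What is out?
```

Trace:
`config = {"name": 23, "item": 35}` → config = {'name': 23, 'item': 35}
`config["key"] = 88` → config = {'name': 23, 'item': 35, 'key': 88}
`config["name"] = 113` → config = {'name': 113, 'item': 35, 'key': 88}
`out = config["name"]` → out = 113
So out = 113

Answer: 113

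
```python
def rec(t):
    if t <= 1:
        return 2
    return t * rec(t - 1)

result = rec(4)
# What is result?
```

rec(4) = 4 * 3 * 2 * 2 = 48

Answer: 48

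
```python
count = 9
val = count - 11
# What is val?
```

Trace:
`count = 9` → count = 9
`val = count - 11` → val = -2
So val = -2

Answer: -2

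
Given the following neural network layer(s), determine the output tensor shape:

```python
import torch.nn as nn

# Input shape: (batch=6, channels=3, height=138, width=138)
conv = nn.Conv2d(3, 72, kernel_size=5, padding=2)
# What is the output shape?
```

Input: (6, 3, 138, 138) -> Output: (6, 72, 138, 138)

Answer: (6, 72, 138, 138)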